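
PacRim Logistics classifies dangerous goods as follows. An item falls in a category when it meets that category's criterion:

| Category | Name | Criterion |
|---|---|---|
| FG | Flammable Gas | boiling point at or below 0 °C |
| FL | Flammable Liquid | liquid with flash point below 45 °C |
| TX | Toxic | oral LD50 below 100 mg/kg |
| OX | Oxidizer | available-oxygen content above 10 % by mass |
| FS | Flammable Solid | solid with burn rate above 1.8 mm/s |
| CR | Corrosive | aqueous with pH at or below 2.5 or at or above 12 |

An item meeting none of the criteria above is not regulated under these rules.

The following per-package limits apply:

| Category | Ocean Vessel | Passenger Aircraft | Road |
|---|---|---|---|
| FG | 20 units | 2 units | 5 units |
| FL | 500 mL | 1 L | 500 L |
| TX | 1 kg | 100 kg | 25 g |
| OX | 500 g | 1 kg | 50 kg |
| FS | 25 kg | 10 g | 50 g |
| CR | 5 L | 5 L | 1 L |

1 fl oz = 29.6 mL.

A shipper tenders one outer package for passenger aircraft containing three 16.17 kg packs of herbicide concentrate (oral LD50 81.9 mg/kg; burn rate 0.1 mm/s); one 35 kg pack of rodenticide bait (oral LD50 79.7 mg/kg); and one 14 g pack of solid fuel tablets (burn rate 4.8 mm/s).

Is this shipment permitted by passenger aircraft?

No

Herbicide concentrate: oral LD50 81.9 mg/kg < 100 mg/kg → Category TX (Toxic).
The rodenticide bait has oral LD50 79.7 mg/kg, which is < 100 mg/kg, so it is Category TX (Toxic).
The solid fuel tablets have burn rate 4.8 mm/s, which is > 1.8 mm/s, so they are Category FS (Flammable Solid).
Category FS quantity: 14 g.
That exceeds the Category FS passenger aircraft limit of 10 g.
Total Category TX: (three 16.17 kg packs = 48.51 kg) + 35 kg = 83.51 kg.
83.51 kg ≤ 100 kg (passenger aircraft limit, Category TX) — within limit.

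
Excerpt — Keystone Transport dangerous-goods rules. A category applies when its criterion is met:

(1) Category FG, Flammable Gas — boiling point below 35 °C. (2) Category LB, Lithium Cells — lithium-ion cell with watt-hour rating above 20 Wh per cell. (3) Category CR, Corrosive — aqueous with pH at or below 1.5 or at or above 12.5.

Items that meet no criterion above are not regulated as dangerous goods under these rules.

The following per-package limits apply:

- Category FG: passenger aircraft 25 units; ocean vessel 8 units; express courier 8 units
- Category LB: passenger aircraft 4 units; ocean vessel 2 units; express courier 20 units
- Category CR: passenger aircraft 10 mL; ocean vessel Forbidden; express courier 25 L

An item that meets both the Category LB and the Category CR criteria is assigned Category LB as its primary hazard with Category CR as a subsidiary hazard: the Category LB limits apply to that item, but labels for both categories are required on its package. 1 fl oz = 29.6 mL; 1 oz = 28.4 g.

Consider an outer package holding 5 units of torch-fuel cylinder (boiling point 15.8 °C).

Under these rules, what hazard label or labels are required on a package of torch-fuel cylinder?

Category FG

Torch-fuel cylinder: boiling point 15.8 °C < 35 °C → Category FG (Flammable Gas).
Only the Category FG label is required.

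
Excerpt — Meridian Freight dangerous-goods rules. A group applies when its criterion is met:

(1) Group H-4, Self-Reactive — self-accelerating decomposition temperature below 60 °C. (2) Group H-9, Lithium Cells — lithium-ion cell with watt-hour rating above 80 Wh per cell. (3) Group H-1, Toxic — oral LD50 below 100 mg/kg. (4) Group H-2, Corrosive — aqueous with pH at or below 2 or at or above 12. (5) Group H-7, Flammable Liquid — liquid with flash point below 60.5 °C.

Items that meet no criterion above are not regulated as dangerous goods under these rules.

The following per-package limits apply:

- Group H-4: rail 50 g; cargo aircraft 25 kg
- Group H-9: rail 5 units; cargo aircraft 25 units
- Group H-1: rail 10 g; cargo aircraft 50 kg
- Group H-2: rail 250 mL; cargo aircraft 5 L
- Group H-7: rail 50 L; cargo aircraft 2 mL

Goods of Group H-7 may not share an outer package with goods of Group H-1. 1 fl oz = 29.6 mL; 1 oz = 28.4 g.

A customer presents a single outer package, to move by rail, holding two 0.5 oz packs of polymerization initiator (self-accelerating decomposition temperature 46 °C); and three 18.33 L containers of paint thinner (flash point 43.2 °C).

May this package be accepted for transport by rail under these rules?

The polymerization initiator has self-accelerating decomposition temperature 46 °C, which is < 60 °C, so it is Group H-4 (Self-Reactive).
Flash point 43.2 °C meets the Group H-7 criterion (Flammable Liquid), so the paint thinner is Group H-7.
Group H-4 quantity: two 0.5 oz packs = 28.4 g.
That is within the Group H-4 rail limit of 50 g.
Group H-7 quantity: three 18.33 L containers = 54.99 L.
That exceeds the Group H-7 rail limit of 50 L.
The segregation rule (Group H-7 with Group H-1) does not apply to Group H-4 with Group H-7.

No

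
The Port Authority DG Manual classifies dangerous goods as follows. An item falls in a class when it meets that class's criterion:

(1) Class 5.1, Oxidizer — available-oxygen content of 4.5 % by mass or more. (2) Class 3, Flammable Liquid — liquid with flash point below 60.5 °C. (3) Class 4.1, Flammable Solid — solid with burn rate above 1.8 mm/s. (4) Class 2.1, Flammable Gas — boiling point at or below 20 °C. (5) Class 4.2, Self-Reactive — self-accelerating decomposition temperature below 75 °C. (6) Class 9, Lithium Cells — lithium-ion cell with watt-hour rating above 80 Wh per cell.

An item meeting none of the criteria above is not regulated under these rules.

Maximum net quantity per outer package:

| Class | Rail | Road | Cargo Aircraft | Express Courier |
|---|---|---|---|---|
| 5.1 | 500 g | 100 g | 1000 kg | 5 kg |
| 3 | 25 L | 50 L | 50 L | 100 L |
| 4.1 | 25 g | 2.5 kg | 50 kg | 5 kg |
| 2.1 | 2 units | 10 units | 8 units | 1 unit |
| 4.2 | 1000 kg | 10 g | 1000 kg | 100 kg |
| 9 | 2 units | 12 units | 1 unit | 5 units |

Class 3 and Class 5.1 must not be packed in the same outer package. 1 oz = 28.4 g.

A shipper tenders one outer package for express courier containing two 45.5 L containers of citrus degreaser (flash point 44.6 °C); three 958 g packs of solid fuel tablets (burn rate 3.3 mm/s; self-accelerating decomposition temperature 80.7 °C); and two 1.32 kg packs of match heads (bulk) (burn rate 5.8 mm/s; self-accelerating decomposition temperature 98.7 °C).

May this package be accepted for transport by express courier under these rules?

Citrus degreaser: flash point 44.6 °C < 60.5 °C → Class 3 (Flammable Liquid).
With burn rate 3.3 mm/s (> 1.8 mm/s), the solid fuel tablets fall in Class 4.1.
Burn rate 5.8 mm/s meets the Class 4.1 criterion (Flammable Solid), so the match heads (bulk) are Class 4.1.
Total Class 4.1: (three 958 g packs = 2.874 kg) + (two 1.32 kg packs = 2.64 kg) = 5.514 kg.
5.514 kg > 5 kg (express courier limit, Class 4.1) — over the limit.
Class 3 quantity: two 45.5 L containers = 91 L.
That is within the Class 3 express courier limit of 100 L.
The segregation rule (Class 3 with Class 5.1) does not apply to Class 4.1 with Class 3.

No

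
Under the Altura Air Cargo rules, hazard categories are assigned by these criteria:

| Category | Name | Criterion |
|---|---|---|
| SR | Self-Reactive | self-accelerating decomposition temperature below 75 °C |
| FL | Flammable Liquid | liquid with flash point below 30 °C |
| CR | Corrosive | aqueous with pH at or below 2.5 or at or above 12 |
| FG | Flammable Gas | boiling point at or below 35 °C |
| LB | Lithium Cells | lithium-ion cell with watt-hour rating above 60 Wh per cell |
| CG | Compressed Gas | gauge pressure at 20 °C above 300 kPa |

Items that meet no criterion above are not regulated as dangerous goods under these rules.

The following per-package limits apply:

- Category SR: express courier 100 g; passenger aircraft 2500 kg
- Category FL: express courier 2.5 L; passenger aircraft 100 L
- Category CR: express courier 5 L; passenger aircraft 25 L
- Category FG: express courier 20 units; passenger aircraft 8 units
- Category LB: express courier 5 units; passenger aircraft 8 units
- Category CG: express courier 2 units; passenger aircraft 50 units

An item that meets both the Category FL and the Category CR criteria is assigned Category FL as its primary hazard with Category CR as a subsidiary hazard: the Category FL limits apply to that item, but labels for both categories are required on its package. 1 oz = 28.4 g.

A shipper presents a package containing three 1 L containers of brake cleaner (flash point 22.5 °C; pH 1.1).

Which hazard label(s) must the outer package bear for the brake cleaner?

Category CR and FL

The brake cleaner has flash point 22.5 °C, which is < 30 °C, so it is Category FL (Flammable Liquid).
With pH 1.1 (≤ 2.5), the brake cleaner falls in Category CR.
By the precedence rule Category FL is primary and Category CR is subsidiary, and that rule requires both labels on the package.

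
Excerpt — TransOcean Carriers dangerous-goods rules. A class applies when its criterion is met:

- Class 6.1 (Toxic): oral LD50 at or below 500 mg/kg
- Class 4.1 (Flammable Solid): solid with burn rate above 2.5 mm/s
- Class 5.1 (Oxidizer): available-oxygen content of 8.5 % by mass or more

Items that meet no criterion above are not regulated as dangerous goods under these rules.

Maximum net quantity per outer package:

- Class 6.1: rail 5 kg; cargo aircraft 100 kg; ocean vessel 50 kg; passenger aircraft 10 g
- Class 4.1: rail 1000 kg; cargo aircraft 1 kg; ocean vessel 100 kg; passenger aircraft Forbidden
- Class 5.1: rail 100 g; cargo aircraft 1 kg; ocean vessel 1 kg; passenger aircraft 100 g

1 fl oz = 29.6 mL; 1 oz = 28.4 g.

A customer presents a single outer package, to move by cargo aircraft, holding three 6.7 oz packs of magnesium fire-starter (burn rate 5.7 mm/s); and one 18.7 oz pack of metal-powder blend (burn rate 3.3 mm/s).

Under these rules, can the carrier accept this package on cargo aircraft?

Magnesium fire-starter: burn rate 5.7 mm/s > 2.5 mm/s → Class 4.1 (Flammable Solid).
The metal-powder blend has burn rate 3.3 mm/s, which is > 2.5 mm/s, so it is Class 4.1 (Flammable Solid).
Total Class 4.1: (three 6.7 oz packs = 570.84 g) + (one 18.7 oz pack = 531.08 g) = 1101.92 g.
That exceeds the Class 4.1 cargo aircraft limit of 1 kg.

No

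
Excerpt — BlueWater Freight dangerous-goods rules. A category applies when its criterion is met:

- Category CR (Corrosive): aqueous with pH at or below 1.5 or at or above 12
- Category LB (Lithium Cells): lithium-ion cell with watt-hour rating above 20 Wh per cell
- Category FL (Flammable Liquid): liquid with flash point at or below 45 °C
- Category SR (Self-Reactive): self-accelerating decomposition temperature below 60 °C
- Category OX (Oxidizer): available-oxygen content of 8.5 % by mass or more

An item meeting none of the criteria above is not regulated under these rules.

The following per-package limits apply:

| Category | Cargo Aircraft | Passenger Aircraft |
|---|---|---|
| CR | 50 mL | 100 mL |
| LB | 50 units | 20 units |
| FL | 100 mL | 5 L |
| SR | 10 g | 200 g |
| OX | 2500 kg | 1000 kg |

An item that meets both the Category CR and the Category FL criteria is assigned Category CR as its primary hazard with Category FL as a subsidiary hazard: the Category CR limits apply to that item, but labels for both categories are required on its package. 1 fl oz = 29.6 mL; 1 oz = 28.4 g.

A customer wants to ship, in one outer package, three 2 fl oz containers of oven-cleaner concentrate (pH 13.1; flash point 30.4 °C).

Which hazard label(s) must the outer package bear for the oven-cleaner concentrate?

The oven-cleaner concentrate has pH 13.1, which is ≥ 12, so it is Category CR (Corrosive).
The oven-cleaner concentrate has flash point 30.4 °C, which is ≤ 45 °C, so it is Category FL (Flammable Liquid).
By the precedence rule Category CR is primary and Category FL is subsidiary, and that rule requires both labels on the package.

Category CR and FL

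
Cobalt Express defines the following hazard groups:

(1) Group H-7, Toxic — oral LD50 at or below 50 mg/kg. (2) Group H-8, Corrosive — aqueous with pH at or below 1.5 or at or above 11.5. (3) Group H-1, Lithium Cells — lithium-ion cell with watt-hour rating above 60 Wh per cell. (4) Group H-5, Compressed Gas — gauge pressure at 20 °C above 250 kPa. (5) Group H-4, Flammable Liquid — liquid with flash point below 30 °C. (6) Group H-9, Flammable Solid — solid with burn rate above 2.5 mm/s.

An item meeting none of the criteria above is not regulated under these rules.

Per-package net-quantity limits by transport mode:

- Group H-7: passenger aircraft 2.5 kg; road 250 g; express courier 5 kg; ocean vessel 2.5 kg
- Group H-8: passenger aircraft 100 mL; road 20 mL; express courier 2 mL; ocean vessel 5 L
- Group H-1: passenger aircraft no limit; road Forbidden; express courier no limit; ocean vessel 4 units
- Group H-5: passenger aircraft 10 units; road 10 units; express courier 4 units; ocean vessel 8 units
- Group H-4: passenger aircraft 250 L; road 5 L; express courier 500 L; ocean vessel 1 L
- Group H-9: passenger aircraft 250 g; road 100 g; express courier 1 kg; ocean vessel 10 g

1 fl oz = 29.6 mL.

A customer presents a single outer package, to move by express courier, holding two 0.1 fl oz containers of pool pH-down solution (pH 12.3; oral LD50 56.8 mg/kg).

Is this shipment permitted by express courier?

Pool pH-down solution: pH 12.3 ≥ 11.5 → Group H-8 (Corrosive).
Group H-8 quantity: two 0.1 fl oz containers = 5.92 mL.
That exceeds the Group H-8 express courier limit of 2 mL.

No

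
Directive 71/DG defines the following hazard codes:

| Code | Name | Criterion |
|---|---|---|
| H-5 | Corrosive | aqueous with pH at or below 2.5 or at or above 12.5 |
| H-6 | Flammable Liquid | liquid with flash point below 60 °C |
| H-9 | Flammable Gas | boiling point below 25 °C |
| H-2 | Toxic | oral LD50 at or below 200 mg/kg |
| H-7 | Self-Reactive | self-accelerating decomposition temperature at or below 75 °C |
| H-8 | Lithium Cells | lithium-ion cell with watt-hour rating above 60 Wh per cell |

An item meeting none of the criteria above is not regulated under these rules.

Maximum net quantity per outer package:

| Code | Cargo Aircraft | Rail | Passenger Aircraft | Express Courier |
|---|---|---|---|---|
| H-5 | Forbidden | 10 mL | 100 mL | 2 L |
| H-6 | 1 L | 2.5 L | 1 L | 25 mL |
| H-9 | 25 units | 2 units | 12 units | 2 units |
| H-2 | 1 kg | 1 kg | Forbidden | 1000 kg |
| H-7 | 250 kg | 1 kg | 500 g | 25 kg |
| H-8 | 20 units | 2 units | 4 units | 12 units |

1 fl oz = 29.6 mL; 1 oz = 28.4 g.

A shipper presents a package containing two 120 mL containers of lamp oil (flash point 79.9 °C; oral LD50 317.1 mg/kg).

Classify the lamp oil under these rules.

flash point 79.9 °C is not below 60 °C, so Code H-6 does not apply.
oral LD50 317.1 mg/kg is not below 200 mg/kg, so Code H-2 does not apply.
No criterion is met, so the item is not regulated.

Not regulated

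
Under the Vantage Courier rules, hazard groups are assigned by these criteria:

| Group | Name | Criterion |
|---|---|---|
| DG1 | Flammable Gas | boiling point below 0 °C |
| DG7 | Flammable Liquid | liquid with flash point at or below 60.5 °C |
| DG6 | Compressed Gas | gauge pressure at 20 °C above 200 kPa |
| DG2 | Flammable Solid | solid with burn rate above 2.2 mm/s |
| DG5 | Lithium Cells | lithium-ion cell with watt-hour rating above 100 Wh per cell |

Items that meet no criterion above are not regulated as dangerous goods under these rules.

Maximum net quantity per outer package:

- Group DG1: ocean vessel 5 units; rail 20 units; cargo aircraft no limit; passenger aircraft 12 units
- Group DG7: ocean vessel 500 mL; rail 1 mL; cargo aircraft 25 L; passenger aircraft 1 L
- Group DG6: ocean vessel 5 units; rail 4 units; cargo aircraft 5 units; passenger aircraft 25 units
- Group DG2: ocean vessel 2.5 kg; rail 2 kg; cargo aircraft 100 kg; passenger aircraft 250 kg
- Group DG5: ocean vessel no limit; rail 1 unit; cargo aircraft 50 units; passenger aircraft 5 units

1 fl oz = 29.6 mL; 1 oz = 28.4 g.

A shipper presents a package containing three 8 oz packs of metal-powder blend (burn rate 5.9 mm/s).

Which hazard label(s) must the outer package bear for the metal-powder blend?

Burn rate 5.9 mm/s meets the Group DG2 criterion (Flammable Solid), so the metal-powder blend is Group DG2.
Only the Group DG2 label is required.

Group DG2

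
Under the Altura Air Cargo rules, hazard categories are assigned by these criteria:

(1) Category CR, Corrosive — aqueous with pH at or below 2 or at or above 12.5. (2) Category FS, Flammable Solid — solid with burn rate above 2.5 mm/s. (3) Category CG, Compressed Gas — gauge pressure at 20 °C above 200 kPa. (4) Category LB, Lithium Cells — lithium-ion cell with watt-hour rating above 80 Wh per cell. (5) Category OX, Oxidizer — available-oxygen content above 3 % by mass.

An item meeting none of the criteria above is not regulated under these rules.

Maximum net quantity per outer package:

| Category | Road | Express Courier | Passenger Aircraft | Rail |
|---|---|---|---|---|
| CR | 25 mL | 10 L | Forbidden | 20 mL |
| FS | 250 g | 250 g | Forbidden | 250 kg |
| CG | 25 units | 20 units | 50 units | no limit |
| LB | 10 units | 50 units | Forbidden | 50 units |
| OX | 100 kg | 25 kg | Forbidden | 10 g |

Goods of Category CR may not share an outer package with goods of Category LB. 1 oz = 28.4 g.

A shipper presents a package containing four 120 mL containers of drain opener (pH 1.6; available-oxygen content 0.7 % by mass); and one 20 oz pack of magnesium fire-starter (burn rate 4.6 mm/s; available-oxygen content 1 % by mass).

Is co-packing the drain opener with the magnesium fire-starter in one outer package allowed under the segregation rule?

Drain opener: pH 1.6 ≤ 2 → Category CR (Corrosive).
Burn rate 4.6 mm/s meets the Category FS criterion (Flammable Solid), so the magnesium fire-starter is Category FS.
No segregation rule bars Category CR with Category FS.

Yes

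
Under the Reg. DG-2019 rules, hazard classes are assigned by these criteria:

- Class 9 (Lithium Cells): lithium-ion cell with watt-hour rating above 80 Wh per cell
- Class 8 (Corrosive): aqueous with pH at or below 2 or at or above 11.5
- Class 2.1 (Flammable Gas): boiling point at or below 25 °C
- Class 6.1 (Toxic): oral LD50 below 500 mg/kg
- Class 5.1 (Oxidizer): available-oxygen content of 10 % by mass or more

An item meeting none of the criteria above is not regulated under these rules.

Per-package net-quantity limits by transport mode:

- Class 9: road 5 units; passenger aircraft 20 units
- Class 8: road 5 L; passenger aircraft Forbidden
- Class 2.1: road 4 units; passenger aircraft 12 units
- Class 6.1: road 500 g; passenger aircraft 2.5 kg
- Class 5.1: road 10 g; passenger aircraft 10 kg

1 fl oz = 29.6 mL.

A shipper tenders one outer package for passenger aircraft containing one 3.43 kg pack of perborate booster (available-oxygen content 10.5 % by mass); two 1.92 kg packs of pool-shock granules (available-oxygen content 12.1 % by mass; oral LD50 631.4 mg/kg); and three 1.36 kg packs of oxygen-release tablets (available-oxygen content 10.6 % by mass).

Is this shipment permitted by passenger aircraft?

No

With available-oxygen content 10.5 % by mass (≥ 10 % by mass), the perborate booster falls in Class 5.1.
Pool-shock granules: available-oxygen content 12.1 % by mass ≥ 10 % by mass → Class 5.1 (Oxidizer).
Oxygen-release tablets: available-oxygen content 10.6 % by mass ≥ 10 % by mass → Class 5.1 (Oxidizer).
Total Class 5.1: 3.43 kg + (two 1.92 kg packs = 3.84 kg) + (three 1.36 kg packs = 4.08 kg) = 11.35 kg.
That exceeds the Class 5.1 passenger aircraft limit of 10 kg.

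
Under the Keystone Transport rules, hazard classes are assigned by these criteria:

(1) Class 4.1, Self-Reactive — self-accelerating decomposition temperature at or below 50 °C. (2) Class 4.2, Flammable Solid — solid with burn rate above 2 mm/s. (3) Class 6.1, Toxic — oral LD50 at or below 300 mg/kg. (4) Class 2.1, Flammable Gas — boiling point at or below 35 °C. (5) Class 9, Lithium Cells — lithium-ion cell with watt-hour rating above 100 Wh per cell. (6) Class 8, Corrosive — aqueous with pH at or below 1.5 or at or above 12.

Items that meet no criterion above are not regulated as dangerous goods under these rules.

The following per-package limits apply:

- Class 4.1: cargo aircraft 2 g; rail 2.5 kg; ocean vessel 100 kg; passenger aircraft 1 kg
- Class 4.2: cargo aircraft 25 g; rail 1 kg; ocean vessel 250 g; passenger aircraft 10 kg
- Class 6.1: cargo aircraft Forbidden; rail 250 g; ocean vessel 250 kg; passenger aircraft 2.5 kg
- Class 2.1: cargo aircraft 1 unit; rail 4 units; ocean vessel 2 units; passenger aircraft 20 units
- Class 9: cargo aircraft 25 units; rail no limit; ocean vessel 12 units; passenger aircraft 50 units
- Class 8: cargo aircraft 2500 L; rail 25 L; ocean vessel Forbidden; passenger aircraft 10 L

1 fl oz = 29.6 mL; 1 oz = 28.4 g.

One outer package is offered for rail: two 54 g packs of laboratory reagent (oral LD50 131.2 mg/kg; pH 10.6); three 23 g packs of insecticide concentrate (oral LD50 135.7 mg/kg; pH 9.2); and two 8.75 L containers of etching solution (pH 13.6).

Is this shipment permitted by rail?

Yes

With oral LD50 131.2 mg/kg (≤ 300 mg/kg), the laboratory reagent falls in Class 6.1.
Insecticide concentrate: oral LD50 135.7 mg/kg ≤ 300 mg/kg → Class 6.1 (Toxic).
The etching solution has pH 13.6, which is ≥ 12, so it is Class 8 (Corrosive).
Class 6.1 net quantity: (two 54 g packs = 108 g) + (three 23 g packs = 69 g) = 177 g.
177 g ≤ 250 g (rail limit, Class 6.1) — within limit.
Class 8 quantity: two 8.75 L containers = 17.5 L.
17.5 L ≤ 25 L (rail limit, Class 8) — within limit.
Every hazard class is within its rail limit and no segregation rule is violated.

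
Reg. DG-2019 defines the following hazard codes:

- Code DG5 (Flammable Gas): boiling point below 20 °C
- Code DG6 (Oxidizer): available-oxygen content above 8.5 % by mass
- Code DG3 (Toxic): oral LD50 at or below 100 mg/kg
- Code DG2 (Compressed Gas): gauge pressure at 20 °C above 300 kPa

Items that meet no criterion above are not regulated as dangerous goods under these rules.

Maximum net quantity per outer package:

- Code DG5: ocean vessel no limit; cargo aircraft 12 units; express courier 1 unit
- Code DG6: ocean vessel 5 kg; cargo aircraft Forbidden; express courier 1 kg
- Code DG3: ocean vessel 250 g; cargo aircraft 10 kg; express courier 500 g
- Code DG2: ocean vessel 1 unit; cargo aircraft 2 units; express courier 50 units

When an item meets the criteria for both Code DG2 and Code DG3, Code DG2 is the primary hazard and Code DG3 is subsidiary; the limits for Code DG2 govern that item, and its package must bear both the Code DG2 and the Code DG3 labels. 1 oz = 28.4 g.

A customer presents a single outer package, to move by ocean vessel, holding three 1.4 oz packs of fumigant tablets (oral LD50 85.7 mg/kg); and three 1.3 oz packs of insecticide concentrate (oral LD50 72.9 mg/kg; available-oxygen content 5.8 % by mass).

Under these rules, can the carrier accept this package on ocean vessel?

Yes

The fumigant tablets have oral LD50 85.7 mg/kg, which is ≤ 100 mg/kg, so they are Code DG3 (Toxic).
With oral LD50 72.9 mg/kg (≤ 100 mg/kg), the insecticide concentrate falls in Code DG3.
Code DG3 net quantity: (three 1.4 oz packs = 119.28 g) + (three 1.3 oz packs = 110.76 g) = 230.04 g.
230.04 g ≤ 250 g (ocean vessel limit, Code DG3) — within limit.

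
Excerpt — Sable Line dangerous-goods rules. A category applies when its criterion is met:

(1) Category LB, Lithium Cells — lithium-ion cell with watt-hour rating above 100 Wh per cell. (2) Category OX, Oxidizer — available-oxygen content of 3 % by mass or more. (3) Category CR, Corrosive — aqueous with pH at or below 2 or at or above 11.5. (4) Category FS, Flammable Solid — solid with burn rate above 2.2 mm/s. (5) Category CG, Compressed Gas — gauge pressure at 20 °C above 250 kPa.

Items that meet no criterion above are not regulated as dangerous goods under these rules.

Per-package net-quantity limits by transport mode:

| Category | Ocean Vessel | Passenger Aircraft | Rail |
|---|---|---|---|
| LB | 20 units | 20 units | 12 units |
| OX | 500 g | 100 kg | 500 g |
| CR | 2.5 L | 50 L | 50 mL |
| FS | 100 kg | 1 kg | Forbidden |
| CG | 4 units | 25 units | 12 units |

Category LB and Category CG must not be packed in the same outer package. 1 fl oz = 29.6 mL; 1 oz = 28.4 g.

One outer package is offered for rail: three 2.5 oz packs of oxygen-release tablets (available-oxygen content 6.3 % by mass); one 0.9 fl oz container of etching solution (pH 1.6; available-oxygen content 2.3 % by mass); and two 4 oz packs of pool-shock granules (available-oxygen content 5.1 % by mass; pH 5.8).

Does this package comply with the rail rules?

With available-oxygen content 6.3 % by mass (≥ 3 % by mass), the oxygen-release tablets fall in Category OX.
With pH 1.6 (≤ 2), the etching solution falls in Category CR.
Pool-shock granules: available-oxygen content 5.1 % by mass ≥ 3 % by mass → Category OX (Oxidizer).
Total Category OX: (three 2.5 oz packs = 213 g) + (two 4 oz packs = 227.2 g) = 440.2 g.
440.2 g ≤ 500 g (rail limit, Category OX) — within limit.
Category CR quantity: one 0.9 fl oz container = 26.64 mL.
That is within the Category CR rail limit of 50 mL.
The segregation rule (Category LB with Category CG) does not apply to Category OX with Category CR.
Every hazard category is within its rail limit and no segregation rule is violated.

Yes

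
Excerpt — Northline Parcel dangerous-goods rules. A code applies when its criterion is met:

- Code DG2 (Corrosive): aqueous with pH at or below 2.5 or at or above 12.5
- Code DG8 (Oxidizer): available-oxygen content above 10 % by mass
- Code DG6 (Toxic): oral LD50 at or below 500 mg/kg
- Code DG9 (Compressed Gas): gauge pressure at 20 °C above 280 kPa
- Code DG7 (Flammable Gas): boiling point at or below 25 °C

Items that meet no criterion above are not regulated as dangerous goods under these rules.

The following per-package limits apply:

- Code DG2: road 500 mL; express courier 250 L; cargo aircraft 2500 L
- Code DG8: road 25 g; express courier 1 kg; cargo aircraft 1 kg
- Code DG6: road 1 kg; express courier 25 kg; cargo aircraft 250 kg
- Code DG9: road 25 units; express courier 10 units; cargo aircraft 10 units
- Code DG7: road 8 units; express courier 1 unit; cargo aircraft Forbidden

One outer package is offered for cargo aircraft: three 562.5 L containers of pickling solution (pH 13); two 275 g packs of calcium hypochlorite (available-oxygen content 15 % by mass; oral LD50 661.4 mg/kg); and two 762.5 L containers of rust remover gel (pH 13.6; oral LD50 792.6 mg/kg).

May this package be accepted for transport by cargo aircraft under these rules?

Pickling solution: pH 13 ≥ 12.5 → Code DG2 (Corrosive).
Available-oxygen content 15 % by mass meets the Code DG8 criterion (Oxidizer), so the calcium hypochlorite is Code DG8.
The rust remover gel has pH 13.6, which is ≥ 12.5, so it is Code DG2 (Corrosive).
Total Code DG2: (three 562.5 L containers = 1687.5 L) + (two 762.5 L containers = 1525 L) = 3212.5 L.
3212.5 L exceeds the cargo aircraft limit of 2500 L for Code DG2.
Code DG8 quantity: two 275 g packs = 550 g.
That is within the Code DG8 cargo aircraft limit of 1 kg.

No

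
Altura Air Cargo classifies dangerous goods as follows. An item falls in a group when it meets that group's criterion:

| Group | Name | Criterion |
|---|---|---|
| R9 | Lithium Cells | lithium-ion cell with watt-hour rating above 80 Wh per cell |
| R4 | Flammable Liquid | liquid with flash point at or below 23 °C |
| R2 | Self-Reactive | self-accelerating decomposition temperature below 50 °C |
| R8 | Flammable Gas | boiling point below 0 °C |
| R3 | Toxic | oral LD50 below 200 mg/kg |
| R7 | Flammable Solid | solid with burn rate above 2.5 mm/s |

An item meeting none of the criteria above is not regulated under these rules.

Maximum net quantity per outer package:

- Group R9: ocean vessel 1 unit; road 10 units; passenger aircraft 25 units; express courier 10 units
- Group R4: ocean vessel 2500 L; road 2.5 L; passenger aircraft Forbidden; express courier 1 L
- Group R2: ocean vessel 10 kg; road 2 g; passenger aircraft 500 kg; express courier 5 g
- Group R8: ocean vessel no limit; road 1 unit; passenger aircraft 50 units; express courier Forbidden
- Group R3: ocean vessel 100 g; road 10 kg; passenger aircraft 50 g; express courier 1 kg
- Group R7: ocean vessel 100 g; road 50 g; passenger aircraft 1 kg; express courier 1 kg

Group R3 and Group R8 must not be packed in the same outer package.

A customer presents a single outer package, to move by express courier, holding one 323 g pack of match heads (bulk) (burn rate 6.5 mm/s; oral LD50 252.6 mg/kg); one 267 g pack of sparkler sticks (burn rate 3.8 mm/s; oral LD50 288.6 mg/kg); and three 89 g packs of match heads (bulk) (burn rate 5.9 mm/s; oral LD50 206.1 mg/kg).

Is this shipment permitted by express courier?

Yes

Burn rate 6.5 mm/s meets the Group R7 criterion (Flammable Solid), so the match heads (bulk) are Group R7.
Burn rate 3.8 mm/s meets the Group R7 criterion (Flammable Solid), so the sparkler sticks are Group R7.
The match heads (bulk) have burn rate 5.9 mm/s, which is > 2.5 mm/s, so they are Group R7 (Flammable Solid).
Group R7 net quantity: 323 g + 267 g + (three 89 g packs = 267 g) = 857 g.
857 g ≤ 1 kg (express courier limit, Group R7) — within limit.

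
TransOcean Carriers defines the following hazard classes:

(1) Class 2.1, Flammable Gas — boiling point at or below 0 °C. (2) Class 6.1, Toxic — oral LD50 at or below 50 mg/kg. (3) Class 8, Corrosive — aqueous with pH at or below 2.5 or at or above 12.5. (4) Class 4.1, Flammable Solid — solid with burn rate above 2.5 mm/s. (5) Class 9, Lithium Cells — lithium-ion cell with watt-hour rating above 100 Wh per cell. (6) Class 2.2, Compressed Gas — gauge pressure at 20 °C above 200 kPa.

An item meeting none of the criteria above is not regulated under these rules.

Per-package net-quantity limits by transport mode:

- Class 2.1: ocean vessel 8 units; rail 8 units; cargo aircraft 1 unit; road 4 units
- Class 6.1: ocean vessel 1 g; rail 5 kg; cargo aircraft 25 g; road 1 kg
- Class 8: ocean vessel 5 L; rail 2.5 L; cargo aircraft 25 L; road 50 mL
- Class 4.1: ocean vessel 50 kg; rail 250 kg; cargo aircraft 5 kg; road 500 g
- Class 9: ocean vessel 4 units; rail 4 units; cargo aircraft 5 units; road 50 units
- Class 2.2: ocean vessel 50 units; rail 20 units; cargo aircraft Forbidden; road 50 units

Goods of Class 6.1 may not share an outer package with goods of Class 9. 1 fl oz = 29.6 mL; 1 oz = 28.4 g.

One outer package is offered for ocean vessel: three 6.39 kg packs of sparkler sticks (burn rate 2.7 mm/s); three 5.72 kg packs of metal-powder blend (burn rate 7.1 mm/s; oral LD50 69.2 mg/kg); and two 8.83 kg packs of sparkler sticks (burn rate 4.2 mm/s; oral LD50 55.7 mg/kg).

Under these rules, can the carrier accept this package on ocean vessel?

No

With burn rate 2.7 mm/s (> 2.5 mm/s), the sparkler sticks fall in Class 4.1.
With burn rate 7.1 mm/s (> 2.5 mm/s), the metal-powder blend falls in Class 4.1.
With burn rate 4.2 mm/s (> 2.5 mm/s), the sparkler sticks fall in Class 4.1.
Total Class 4.1: (three 6.39 kg packs = 19.17 kg) + (three 5.72 kg packs = 17.16 kg) + (two 8.83 kg packs = 17.66 kg) = 53.99 kg.
53.99 kg exceeds the ocean vessel limit of 50 kg for Class 4.1.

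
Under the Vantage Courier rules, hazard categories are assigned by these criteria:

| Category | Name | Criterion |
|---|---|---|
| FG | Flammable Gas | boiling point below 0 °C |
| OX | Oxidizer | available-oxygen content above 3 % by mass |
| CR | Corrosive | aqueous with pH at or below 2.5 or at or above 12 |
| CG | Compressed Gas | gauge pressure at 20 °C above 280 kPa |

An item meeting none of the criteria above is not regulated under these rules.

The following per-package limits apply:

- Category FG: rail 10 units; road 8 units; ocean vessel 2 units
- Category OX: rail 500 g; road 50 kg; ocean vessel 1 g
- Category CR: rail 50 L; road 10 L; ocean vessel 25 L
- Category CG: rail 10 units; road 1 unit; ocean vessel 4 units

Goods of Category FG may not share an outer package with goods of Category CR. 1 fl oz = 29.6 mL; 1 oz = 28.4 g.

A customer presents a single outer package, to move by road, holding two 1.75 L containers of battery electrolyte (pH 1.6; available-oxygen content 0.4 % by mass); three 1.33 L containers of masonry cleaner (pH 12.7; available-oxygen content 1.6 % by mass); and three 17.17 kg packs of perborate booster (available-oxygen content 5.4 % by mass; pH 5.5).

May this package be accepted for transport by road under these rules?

No

The battery electrolyte has pH 1.6, which is ≤ 2.5, so it is Category CR (Corrosive).
The masonry cleaner has pH 12.7, which is ≥ 12, so it is Category CR (Corrosive).
With available-oxygen content 5.4 % by mass (> 3 % by mass), the perborate booster falls in Category OX.
Total Category CR: (two 1.75 L containers = 3.5 L) + (three 1.33 L containers = 3.99 L) = 7.49 L.
7.49 L is within the road limit of 10 L for Category CR.
Category OX quantity: three 17.17 kg packs = 51.51 kg.
That exceeds the Category OX road limit of 50 kg.
The segregation rule (Category FG with Category CR) does not apply to Category CR with Category OX.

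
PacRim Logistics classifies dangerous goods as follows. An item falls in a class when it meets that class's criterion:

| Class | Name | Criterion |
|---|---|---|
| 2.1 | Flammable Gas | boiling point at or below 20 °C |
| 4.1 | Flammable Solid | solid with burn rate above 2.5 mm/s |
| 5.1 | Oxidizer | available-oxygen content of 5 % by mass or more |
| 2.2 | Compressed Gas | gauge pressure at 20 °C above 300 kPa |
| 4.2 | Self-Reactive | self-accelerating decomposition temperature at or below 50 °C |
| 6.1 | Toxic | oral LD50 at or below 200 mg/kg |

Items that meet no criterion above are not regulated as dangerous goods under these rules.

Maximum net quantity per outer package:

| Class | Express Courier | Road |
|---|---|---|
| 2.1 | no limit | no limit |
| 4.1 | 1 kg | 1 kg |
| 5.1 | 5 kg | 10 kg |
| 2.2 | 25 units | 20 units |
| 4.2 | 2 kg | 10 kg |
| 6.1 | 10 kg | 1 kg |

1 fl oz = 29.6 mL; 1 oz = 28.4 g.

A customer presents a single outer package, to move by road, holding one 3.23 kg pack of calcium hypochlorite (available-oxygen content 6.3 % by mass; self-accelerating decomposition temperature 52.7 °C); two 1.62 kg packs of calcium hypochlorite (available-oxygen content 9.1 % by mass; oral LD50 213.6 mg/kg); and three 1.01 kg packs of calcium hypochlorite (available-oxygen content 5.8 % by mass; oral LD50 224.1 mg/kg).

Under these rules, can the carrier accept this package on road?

Yes

Available-oxygen content 6.3 % by mass meets the Class 5.1 criterion (Oxidizer), so the calcium hypochlorite is Class 5.1.
With available-oxygen content 9.1 % by mass (≥ 5 % by mass), the calcium hypochlorite falls in Class 5.1.
Available-oxygen content 5.8 % by mass meets the Class 5.1 criterion (Oxidizer), so the calcium hypochlorite is Class 5.1.
Total Class 5.1: 3.23 kg + (two 1.62 kg packs = 3.24 kg) + (three 1.01 kg packs = 3.03 kg) = 9.5 kg.
9.5 kg ≤ 10 kg (road limit, Class 5.1) — within limit.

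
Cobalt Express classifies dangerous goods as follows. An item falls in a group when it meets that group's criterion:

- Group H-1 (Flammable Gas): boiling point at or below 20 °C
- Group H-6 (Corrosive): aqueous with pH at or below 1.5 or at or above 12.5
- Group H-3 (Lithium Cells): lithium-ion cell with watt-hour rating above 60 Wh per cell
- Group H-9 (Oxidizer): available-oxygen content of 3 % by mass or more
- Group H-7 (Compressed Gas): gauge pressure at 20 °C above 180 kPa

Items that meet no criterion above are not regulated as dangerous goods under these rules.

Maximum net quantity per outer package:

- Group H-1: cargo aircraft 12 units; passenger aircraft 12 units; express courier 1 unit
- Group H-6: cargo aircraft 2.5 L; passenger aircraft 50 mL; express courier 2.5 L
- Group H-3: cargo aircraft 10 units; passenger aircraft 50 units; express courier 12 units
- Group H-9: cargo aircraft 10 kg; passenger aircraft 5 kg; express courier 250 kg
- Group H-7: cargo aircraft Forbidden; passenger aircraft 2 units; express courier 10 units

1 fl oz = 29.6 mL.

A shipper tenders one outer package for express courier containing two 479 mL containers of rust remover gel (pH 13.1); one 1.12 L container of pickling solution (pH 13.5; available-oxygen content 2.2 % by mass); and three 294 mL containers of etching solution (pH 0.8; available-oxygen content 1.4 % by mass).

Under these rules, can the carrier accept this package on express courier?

Rust remover gel: pH 13.1 ≥ 12.5 → Group H-6 (Corrosive).
The pickling solution has pH 13.5, which is ≥ 12.5, so it is Group H-6 (Corrosive).
With pH 0.8 (≤ 1.5), the etching solution falls in Group H-6.
Group H-6 net quantity: (two 479 mL containers = 958 mL) + 1.12 L + (three 294 mL containers = 882 mL) = 2.96 L.
2.96 L exceeds the express courier limit of 2.5 L for Group H-6.

No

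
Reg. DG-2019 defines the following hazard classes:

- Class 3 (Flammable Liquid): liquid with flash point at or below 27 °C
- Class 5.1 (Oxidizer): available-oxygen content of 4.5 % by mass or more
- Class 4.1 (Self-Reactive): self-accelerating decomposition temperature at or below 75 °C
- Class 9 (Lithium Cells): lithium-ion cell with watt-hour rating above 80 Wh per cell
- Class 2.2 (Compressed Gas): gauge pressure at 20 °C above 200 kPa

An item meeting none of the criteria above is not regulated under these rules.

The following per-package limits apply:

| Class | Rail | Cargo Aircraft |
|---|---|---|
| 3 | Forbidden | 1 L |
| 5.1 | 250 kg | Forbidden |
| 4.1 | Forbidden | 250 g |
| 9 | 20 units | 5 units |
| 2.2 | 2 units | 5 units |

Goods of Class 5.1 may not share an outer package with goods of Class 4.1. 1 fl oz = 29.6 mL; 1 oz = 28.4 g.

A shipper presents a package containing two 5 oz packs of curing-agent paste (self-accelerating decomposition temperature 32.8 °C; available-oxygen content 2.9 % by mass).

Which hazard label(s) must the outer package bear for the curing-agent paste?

Self-accelerating decomposition temperature 32.8 °C meets the Class 4.1 criterion (Self-Reactive), so the curing-agent paste is Class 4.1.
Only the Class 4.1 label is required.

Class 4.1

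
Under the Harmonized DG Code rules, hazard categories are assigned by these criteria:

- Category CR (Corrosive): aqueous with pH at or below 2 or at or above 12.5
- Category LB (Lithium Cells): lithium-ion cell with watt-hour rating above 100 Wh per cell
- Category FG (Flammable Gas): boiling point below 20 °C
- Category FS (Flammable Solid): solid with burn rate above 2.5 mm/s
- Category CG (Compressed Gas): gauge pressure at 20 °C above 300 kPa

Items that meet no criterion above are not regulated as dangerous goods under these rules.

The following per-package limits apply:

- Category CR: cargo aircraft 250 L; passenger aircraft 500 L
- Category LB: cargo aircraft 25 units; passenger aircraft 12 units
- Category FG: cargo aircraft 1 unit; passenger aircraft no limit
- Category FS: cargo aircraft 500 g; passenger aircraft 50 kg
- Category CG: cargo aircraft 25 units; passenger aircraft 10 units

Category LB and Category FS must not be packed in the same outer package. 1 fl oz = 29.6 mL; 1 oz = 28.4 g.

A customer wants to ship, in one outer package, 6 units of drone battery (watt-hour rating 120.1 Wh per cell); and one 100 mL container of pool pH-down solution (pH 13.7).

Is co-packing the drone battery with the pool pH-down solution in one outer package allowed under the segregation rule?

Yes

The drone battery has watt-hour rating 120.1 Wh per cell, which is > 100 Wh per cell, so it is Category LB (Lithium Cells).
With pH 13.7 (≥ 12.5), the pool pH-down solution falls in Category CR.
No segregation rule bars Category LB with Category CR.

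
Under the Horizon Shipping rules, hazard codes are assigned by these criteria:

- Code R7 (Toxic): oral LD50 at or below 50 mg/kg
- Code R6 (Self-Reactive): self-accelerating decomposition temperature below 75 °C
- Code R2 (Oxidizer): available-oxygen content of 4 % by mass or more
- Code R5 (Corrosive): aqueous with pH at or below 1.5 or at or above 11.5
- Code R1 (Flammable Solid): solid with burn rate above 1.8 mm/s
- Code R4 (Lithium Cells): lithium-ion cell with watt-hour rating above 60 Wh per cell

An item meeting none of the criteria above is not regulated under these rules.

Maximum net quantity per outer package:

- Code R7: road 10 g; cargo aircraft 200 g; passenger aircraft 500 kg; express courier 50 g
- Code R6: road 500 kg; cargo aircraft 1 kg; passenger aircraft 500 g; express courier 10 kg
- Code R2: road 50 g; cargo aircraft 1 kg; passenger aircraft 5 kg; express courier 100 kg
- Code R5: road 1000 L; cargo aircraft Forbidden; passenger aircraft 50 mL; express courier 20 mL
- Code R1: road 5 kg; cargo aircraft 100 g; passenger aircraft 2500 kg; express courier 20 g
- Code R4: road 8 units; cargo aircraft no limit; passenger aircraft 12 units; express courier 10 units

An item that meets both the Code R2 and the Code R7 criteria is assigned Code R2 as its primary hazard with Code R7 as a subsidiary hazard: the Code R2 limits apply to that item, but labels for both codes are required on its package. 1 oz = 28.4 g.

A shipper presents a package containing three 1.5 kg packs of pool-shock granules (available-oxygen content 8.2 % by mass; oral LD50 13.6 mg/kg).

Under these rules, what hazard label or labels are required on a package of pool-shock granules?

Code R2 and R7

With available-oxygen content 8.2 % by mass (≥ 4 % by mass), the pool-shock granules fall in Code R2.
Oral LD50 13.6 mg/kg meets the Code R7 criterion (Toxic), so the pool-shock granules are Code R7.
By the precedence rule Code R2 is primary and Code R7 is subsidiary, and that rule requires both labels on the package.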